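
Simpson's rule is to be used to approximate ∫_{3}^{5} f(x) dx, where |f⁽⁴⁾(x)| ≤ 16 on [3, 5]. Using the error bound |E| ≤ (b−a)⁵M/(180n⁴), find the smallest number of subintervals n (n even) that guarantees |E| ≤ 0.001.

8

Need 512/(180n⁴) ≤ 0.001.
n⁴ ≥ 512/(180·0.001) = 2844.44 ⇒ n ≥ 7.3030, so the smallest even n is 8. (n must be even for Simpson's rule.)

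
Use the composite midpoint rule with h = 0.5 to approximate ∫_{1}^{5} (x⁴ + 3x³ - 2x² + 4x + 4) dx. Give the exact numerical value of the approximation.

1066.890625

h = (5 − 1)/8 = 0.5.
Midpoints m₁,…,m₈ = 1.25, 1.75, 2.25, 2.75, 3.25, 3.75, 4.25, 4.75.
f(m₁)=14.17578125, f(m₂)=30.33203125, f(m₃)=62.67578125, f(m₄)=119.45703125, f(m₅)=210.42578125, f(m₆)=346.83203125, f(m₇)=541.42578125, f(m₈)=808.45703125.
h·[f(m₁) + f(m₂) + f(m₃) + f(m₄) + f(m₅) + f(m₆) + f(m₇) + f(m₈)] = 0.5·(2133.78125) = 1066.890625.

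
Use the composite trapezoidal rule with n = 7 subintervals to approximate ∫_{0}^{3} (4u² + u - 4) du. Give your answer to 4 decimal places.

h = (3 − 0)/7 = 0.428571.
Nodes u₀,…,u₇ = 0, 0.428571, 0.857143, 1.285714, 1.714286, 2.142857, 2.571429, 3.
f(u) = 4u² + u - 4: f₀=-4, f₁=-2.836735, f₂=-0.204082, f₃=3.897959, f₄=9.469388, f₅=16.510204, f₆=25.020408, f₇=35.
(h/2)·[f₀ + 2f₁ + 2f₂ + 2f₃ + 2f₄ + 2f₅ + 2f₆ + f₇] = 0.214286·(134.714286) = 28.8673.

28.8673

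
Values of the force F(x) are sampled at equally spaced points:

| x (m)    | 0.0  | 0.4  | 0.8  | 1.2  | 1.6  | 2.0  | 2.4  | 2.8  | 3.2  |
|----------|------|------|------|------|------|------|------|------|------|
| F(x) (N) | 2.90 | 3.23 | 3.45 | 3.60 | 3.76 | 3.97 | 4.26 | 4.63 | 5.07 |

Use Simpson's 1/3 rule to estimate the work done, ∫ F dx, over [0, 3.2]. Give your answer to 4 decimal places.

12.3507

h = 0.4, n = 8.
(h/3)·[y₀ + 4y₁ + 2y₂ + 4y₃ + 2y₄ + 4y₅ + 2y₆ + 4y₇ + y₈] = 0.133333·(92.63) = 12.3507.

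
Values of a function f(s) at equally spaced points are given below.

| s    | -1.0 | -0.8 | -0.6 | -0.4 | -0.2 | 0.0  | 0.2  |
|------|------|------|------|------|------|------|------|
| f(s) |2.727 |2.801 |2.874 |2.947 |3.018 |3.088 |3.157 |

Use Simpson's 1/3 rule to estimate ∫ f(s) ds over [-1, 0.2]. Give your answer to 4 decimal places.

h = 0.2, n = 6.
(h/3)·[y₀ + 4y₁ + 2y₂ + 4y₃ + 2y₄ + 4y₅ + y₆] = 0.066667·(53.012) = 3.5341.

3.5341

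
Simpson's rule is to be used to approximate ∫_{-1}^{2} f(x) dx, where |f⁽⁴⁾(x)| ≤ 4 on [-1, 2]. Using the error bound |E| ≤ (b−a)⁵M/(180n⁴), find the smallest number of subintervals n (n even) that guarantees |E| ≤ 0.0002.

Need 972/(180n⁴) ≤ 0.0002.
n⁴ ≥ 972/(180·0.0002) = 27000 ⇒ n ≥ 12.8186, so the smallest even n is 14. (n must be even for Simpson's rule.)

14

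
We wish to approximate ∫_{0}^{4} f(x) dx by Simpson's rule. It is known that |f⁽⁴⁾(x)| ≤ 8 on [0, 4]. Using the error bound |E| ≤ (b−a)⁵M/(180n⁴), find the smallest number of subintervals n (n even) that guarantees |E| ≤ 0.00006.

Need 8192/(180n⁴) ≤ 0.00006.
n⁴ ≥ 8192/(180·0.00006) = 758519 ⇒ n ≥ 29.5115, so the smallest even n is 30. (n must be even for Simpson's rule.)

30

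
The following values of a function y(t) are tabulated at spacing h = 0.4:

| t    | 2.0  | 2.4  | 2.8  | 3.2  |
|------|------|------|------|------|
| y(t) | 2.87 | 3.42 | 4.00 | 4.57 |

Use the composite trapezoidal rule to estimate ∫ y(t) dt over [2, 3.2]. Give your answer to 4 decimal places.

h = 0.4, n = 3.
(h/2)·[y₀ + 2y₁ + 2y₂ + y₃] = 0.2·(22.28) = 4.4560.

4.4560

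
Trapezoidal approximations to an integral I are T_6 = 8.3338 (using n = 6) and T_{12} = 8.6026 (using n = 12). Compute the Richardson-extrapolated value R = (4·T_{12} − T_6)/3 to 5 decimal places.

8.69220

R = (4·T_{12} − T_6) / 3 = (4·8.6026 − 8.3338)/3 = (26.0766)/3 = 8.69220.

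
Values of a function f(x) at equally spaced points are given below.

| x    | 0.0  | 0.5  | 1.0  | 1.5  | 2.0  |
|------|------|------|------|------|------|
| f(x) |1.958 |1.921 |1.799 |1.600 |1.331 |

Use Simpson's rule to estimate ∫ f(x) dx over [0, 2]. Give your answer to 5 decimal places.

h = 0.5, n = 4.
(h/3)·[y₀ + 4y₁ + 2y₂ + 4y₃ + y₄] = 0.166667·(20.971) = 3.49517.

3.49517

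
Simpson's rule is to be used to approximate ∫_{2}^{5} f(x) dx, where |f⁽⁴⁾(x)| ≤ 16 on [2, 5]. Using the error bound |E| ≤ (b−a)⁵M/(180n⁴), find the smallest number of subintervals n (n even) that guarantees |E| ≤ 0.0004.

16

Need 3888/(180n⁴) ≤ 0.0004.
n⁴ ≥ 3888/(180·0.0004) = 54000 ⇒ n ≥ 15.2440, so the smallest even n is 16. (n must be even for Simpson's rule.)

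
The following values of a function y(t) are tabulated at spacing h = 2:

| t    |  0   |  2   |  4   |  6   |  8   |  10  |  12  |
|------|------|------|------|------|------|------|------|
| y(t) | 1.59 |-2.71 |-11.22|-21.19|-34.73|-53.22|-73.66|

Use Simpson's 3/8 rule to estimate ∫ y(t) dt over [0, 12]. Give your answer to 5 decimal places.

h = 2, n = 6.
(3h/8)·[y₀ + 3y₁ + 3y₂ + 2y₃ + 3y₄ + 3y₅ + y₆] = 0.75·(-420.09) = -315.06750.

-315.06750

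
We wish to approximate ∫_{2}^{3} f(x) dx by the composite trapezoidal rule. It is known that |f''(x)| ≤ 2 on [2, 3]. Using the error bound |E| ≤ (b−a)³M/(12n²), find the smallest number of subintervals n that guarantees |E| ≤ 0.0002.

Need 2/(12n²) ≤ 0.0002.
n² ≥ 2/(12·0.0002) = 833.333 ⇒ n ≥ 28.8675, so the smallest n is 29.

29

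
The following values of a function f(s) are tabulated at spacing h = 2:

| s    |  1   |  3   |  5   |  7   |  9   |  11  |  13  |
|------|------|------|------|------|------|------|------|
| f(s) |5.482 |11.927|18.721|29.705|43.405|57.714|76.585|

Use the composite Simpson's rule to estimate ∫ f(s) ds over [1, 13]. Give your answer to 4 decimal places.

402.4687

h = 2, n = 6.
(h/3)·[y₀ + 4y₁ + 2y₂ + 4y₃ + 2y₄ + 4y₅ + y₆] = 0.666667·(603.703) = 402.4687.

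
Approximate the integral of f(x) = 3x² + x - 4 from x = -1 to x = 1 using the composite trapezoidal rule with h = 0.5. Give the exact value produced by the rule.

-5.75

h = (1 − (-1))/4 = 0.5.
Nodes x₀,…,x₄ = -1, -0.5, 0, 0.5, 1.
f(x) = 3x² + x - 4: f₀=-2, f₁=-3.75, f₂=-4, f₃=-2.75, f₄=0.
(h/2)·[f₀ + 2f₁ + 2f₂ + 2f₃ + f₄] = 0.25·(-23) = -5.75.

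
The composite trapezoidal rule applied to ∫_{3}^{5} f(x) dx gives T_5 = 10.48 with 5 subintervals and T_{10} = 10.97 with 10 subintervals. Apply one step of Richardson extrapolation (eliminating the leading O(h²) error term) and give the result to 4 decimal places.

11.1333

R = (4·T_{10} − T_5) / 3 = (4·10.97 − 10.48)/3 = (33.40)/3 = 11.1333.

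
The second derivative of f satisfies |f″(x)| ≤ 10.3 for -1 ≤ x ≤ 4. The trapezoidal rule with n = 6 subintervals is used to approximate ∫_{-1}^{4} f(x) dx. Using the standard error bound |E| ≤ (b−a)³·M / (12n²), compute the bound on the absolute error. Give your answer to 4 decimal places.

|E| ≤ (5)³·10.3 / (12·6²) = 1287.5/432 = 2.9803.

2.9803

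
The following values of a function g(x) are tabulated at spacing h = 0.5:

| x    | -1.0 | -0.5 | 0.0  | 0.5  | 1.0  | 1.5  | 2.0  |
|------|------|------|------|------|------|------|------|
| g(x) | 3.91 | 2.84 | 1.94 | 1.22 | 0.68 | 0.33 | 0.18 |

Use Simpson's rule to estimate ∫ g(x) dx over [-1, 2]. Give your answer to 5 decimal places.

h = 0.5, n = 6.
(h/3)·[y₀ + 4y₁ + 2y₂ + 4y₃ + 2y₄ + 4y₅ + y₆] = 0.166667·(26.89) = 4.48167.

4.48167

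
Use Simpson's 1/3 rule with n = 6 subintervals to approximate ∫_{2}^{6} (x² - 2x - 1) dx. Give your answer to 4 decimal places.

h = (6 − 2)/6 = 0.666667.
Nodes x₀,…,x₆ = 2, 2.666667, 3.333333, 4, 4.666667, 5.333333, 6.
f(x) = x² - 2x - 1: f₀=-1, f₁=0.777778, f₂=3.444444, f₃=7, f₄=11.444444, f₅=16.777778, f₆=23.
(h/3)·[f₀ + 4f₁ + 2f₂ + 4f₃ + 2f₄ + 4f₅ + f₆] = 0.222222·(150) = 33.3333.

33.3333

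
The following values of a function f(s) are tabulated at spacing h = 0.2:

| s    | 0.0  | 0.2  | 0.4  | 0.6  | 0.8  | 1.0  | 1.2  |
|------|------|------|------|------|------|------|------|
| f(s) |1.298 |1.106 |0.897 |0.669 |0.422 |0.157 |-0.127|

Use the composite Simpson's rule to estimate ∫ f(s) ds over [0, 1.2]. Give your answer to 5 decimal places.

h = 0.2, n = 6.
(h/3)·[y₀ + 4y₁ + 2y₂ + 4y₃ + 2y₄ + 4y₅ + y₆] = 0.066667·(11.537) = 0.76913.

0.76913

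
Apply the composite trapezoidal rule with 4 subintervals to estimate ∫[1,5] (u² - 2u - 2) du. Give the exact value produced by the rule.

10

h = (5 − 1)/4 = 1.
Nodes u₀,…,u₄ = 1, 2, 3, 4, 5.
f(u) = u² - 2u - 2: f₀=-3, f₁=-2, f₂=1, f₃=6, f₄=13.
(h/2)·[f₀ + 2f₁ + 2f₂ + 2f₃ + f₄] = 0.5·(20) = 10.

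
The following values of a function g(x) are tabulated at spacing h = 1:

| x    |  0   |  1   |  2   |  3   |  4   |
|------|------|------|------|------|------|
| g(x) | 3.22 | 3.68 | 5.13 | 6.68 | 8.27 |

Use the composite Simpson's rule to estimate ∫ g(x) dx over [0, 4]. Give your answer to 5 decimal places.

h = 1, n = 4.
(h/3)·[y₀ + 4y₁ + 2y₂ + 4y₃ + y₄] = 0.333333·(63.19) = 21.06333.

21.06333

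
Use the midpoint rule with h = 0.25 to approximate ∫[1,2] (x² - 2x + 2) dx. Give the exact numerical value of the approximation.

1.328125

h = (2 − 1)/4 = 0.25.
Midpoints m₁,…,m₄ = 1.125, 1.375, 1.625, 1.875.
f(m₁)=1.015625, f(m₂)=1.140625, f(m₃)=1.390625, f(m₄)=1.765625.
h·[f(m₁) + f(m₂) + f(m₃) + f(m₄)] = 0.25·(5.3125) = 1.328125.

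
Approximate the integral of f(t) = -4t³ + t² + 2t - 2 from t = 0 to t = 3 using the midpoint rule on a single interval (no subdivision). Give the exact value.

-30.75

M = (b−a)·f(1.5) = 3·(-10.25) = -30.75.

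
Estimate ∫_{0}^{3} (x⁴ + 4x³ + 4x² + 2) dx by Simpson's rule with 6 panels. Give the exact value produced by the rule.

171.625

h = (3 − 0)/6 = 0.5.
Nodes x₀,…,x₆ = 0, 0.5, 1, 1.5, 2, 2.5, 3.
f(x) = x⁴ + 4x³ + 4x² + 2: f₀=2, f₁=3.5625, f₂=11, f₃=29.5625, f₄=66, f₅=128.5625, f₆=227.
(h/3)·[f₀ + 4f₁ + 2f₂ + 4f₃ + 2f₄ + 4f₅ + f₆] = 0.166667·(1029.75) = 171.625.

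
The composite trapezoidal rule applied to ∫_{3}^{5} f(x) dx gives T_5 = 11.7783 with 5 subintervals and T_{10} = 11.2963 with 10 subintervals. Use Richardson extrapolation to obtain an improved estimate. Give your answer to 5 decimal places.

11.13563

R = (4·T_{10} − T_5) / 3 = (4·11.2963 − 11.7783)/3 = (33.4069)/3 = 11.13563.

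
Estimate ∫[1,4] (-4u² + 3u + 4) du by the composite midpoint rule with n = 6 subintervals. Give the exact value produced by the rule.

-49.25

h = (4 − 1)/6 = 0.5.
Midpoints m₁,…,m₆ = 1.25, 1.75, 2.25, 2.75, 3.25, 3.75.
f(m₁)=1.5, f(m₂)=-3, f(m₃)=-9.5, f(m₄)=-18, f(m₅)=-28.5, f(m₆)=-41.
h·[f(m₁) + f(m₂) + f(m₃) + f(m₄) + f(m₅) + f(m₆)] = 0.5·(-98.5) = -49.25.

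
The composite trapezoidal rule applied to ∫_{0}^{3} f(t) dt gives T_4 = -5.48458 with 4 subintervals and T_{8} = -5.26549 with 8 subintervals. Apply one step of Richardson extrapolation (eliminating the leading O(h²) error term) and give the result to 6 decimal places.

R = (4·T_{8} − T_4) / 3 = (4·(-5.26549) − (-5.48458))/3 = (-15.57738)/3 = -5.192460.

-5.192460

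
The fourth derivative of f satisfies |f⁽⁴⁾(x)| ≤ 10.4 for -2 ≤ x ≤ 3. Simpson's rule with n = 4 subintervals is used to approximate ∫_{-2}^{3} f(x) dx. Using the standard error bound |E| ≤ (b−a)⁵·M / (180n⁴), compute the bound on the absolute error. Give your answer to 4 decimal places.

|E| ≤ (5)⁵·10.4 / (180·4⁴) = 32500/46080 = 0.7053.

0.7053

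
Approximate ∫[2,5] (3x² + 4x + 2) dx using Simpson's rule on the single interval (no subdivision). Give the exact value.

165

S = (b−a)/6 · [f(2) + 4f(3.5) + f(5)] = 0.5·[22 + 4·52.75 + 97] = 165.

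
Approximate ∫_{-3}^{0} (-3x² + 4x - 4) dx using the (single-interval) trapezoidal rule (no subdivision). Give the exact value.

-70.5

T = (b−a)/2 · [f(-3) + f(0)] = 1.5·[(-43) + (-4)] = -70.5.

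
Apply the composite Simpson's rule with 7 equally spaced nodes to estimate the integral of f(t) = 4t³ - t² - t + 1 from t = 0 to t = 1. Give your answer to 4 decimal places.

1.1667

h = (1 − 0)/6 = 0.166667.
Nodes t₀,…,t₆ = 0, 0.166667, 0.333333, 0.5, 0.666667, 0.833333, 1.
f(t) = 4t³ - t² - t + 1: f₀=1, f₁=0.824074, f₂=0.703704, f₃=0.75, f₄=1.074074, f₅=1.787037, f₆=3.
(h/3)·[f₀ + 4f₁ + 2f₂ + 4f₃ + 2f₄ + 4f₅ + f₆] = 0.055556·(21) = 1.1667.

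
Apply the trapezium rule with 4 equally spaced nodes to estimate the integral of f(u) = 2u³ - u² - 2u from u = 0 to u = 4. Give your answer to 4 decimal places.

h = (4 − 0)/3 = 1.333333.
Nodes u₀,…,u₃ = 0, 1.333333, 2.666667, 4.
f(u) = 2u³ - u² - 2u: f₀=0, f₁=0.296296, f₂=25.481481, f₃=104.
(h/2)·[f₀ + 2f₁ + 2f₂ + f₃] = 0.666667·(155.555556) = 103.7037.

103.7037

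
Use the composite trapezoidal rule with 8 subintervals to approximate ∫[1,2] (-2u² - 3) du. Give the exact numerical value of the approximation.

h = (2 − 1)/8 = 0.125.
Nodes u₀,…,u₈ = 1, 1.125, 1.25, 1.375, 1.5, 1.625, 1.75, 1.875, 2.
f(u) = -2u² - 3: f₀=-5, f₁=-5.53125, f₂=-6.125, f₃=-6.78125, f₄=-7.5, f₅=-8.28125, f₆=-9.125, f₇=-10.03125, f₈=-11.
(h/2)·[f₀ + 2f₁ + 2f₂ + 2f₃ + 2f₄ + 2f₅ + 2f₆ + 2f₇ + f₈] = 0.0625·(-122.75) = -7.671875.

-7.671875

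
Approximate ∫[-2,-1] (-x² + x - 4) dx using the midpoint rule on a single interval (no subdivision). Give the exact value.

M = (b−a)·f(-1.5) = 1·(-7.75) = -7.75.

-7.75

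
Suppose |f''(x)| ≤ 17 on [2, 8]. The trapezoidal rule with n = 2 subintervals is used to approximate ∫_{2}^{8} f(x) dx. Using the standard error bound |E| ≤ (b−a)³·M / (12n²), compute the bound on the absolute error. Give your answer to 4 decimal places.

76.5000

|E| ≤ (6)³·17 / (12·2²) = 3672/48 = 76.5000.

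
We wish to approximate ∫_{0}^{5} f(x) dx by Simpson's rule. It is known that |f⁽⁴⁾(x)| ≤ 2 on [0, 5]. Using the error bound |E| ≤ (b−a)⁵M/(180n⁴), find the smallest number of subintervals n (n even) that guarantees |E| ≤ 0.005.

10

Need 6250/(180n⁴) ≤ 0.005.
n⁴ ≥ 6250/(180·0.005) = 6944.44 ⇒ n ≥ 9.1287, so the smallest even n is 10. (n must be even for Simpson's rule.)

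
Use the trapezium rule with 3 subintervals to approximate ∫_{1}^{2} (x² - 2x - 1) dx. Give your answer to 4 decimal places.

-1.6481

h = (2 − 1)/3 = 0.333333.
Nodes x₀,…,x₃ = 1, 1.333333, 1.666667, 2.
f(x) = x² - 2x - 1: f₀=-2, f₁=-1.888889, f₂=-1.555556, f₃=-1.
(h/2)·[f₀ + 2f₁ + 2f₂ + f₃] = 0.166667·(-9.888889) = -1.6481.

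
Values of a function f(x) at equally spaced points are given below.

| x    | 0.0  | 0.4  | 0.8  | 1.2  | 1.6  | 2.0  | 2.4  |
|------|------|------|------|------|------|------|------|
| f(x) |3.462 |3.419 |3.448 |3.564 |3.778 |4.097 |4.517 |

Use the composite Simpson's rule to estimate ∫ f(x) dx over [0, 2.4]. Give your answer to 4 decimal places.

8.9001

h = 0.4, n = 6.
(h/3)·[y₀ + 4y₁ + 2y₂ + 4y₃ + 2y₄ + 4y₅ + y₆] = 0.133333·(66.751) = 8.9001.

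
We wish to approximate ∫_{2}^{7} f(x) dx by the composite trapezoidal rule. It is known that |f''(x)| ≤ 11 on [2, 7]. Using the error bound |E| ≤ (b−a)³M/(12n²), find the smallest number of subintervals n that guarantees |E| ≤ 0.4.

17

Need 1375/(12n²) ≤ 0.4.
n² ≥ 1375/(12·0.4) = 286.458 ⇒ n ≥ 16.9251, so the smallest n is 17.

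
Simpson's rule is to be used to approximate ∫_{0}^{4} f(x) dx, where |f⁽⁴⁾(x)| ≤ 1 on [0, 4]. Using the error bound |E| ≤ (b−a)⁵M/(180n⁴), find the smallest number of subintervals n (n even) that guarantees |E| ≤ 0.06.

4

Need 1024/(180n⁴) ≤ 0.06.
n⁴ ≥ 1024/(180·0.06) = 94.8148 ⇒ n ≥ 3.1205, so the smallest even n is 4. (n must be even for Simpson's rule.)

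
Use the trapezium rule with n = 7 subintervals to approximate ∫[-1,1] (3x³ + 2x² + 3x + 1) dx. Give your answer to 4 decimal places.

h = (1 − (-1))/7 = 0.285714.
Nodes x₀,…,x₇ = -1, -0.714286, -0.428571, -0.142857, 0.142857, 0.428571, 0.714286, 1.
f(x) = 3x³ + 2x² + 3x + 1: f₀=-3, f₁=-1.215743, f₂=-0.154519, f₃=0.603499, f₄=1.478134, f₅=2.889213, f₆=5.256560, f₇=9.
(h/2)·[f₀ + 2f₁ + 2f₂ + 2f₃ + 2f₄ + 2f₅ + 2f₆ + f₇] = 0.142857·(23.714286) = 3.3878.

3.3878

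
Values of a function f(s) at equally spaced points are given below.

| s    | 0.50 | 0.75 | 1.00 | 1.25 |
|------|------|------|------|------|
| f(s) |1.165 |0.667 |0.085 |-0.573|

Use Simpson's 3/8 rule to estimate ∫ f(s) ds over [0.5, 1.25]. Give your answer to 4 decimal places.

0.2670

h = 0.25, n = 3.
(3h/8)·[y₀ + 3y₁ + 3y₂ + y₃] = 0.09375·(2.848) = 0.2670.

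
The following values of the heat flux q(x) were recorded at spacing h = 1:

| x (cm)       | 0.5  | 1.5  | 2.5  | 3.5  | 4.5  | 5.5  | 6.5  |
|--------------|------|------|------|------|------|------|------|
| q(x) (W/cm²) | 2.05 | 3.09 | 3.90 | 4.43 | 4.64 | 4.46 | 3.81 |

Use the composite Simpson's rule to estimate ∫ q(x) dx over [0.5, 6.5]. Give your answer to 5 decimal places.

23.62000

h = 1, n = 6.
(h/3)·[y₀ + 4y₁ + 2y₂ + 4y₃ + 2y₄ + 4y₅ + y₆] = 0.333333·(70.86) = 23.62000.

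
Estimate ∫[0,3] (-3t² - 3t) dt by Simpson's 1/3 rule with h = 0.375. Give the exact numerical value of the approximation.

-40.5

h = (3 − 0)/8 = 0.375.
Nodes t₀,…,t₈ = 0, 0.375, 0.75, 1.125, 1.5, 1.875, 2.25, 2.625, 3.
f(t) = -3t² - 3t: f₀=0, f₁=-1.546875, f₂=-3.9375, f₃=-7.171875, f₄=-11.25, f₅=-16.171875, f₆=-21.9375, f₇=-28.546875, f₈=-36.
(h/3)·[f₀ + 4f₁ + 2f₂ + 4f₃ + 2f₄ + 4f₅ + 2f₆ + 4f₇ + f₈] = 0.125·(-324) = -40.5.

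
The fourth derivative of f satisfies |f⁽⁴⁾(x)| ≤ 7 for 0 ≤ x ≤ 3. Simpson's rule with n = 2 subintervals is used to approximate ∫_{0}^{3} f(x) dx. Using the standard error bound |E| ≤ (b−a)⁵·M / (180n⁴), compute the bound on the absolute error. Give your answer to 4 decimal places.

|E| ≤ (3)⁵·7 / (180·2⁴) = 1701/2880 = 0.5906.

0.5906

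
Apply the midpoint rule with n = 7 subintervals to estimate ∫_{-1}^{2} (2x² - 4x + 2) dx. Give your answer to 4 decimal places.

5.9082

h = (2 − (-1))/7 = 0.428571.
Midpoints m₁,…,m₇ = -0.785714, -0.357143, 0.071429, 0.5, 0.928571, 1.357143, 1.785714.
f(m₁)=6.377551, f(m₂)=3.683673, f(m₃)=1.724490, f(m₄)=0.5, f(m₅)=0.010204, f(m₆)=0.255102, f(m₇)=1.234694.
h·[f(m₁) + f(m₂) + f(m₃) + f(m₄) + f(m₅) + f(m₆) + f(m₇)] = 0.428571·(13.785714) = 5.9082.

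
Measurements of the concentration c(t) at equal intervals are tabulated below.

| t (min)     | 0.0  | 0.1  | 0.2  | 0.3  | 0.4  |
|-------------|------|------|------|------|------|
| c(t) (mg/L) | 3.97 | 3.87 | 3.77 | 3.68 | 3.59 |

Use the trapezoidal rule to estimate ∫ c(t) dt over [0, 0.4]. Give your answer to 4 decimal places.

1.5100

h = 0.1, n = 4.
(h/2)·[y₀ + 2y₁ + 2y₂ + 2y₃ + y₄] = 0.05·(30.20) = 1.5100.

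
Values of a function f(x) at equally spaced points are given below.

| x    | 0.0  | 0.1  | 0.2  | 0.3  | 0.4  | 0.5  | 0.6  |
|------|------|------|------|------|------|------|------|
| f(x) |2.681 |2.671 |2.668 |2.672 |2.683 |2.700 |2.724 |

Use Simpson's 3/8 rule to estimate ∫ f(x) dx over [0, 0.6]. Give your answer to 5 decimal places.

1.60931

h = 0.1, n = 6.
(3h/8)·[y₀ + 3y₁ + 3y₂ + 2y₃ + 3y₄ + 3y₅ + y₆] = 0.0375·(42.915) = 1.60931.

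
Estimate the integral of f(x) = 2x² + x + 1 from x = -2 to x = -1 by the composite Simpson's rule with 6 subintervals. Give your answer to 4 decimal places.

4.1667

h = (-1 − (-2))/6 = 0.166667.
Nodes x₀,…,x₆ = -2, -1.833333, -1.666667, -1.5, -1.333333, -1.166667, -1.
f(x) = 2x² + x + 1: f₀=7, f₁=5.888889, f₂=4.888889, f₃=4, f₄=3.222222, f₅=2.555556, f₆=2.
(h/3)·[f₀ + 4f₁ + 2f₂ + 4f₃ + 2f₄ + 4f₅ + f₆] = 0.055556·(75) = 4.1667.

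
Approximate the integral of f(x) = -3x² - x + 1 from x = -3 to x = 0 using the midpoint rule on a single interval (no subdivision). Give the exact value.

-12.75

M = (b−a)·f(-1.5) = 3·(-4.25) = -12.75.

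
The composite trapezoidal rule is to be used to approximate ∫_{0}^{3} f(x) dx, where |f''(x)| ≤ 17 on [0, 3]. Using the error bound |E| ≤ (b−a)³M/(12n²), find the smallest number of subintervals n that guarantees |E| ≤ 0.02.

Need 459/(12n²) ≤ 0.02.
n² ≥ 459/(12·0.02) = 1912.5 ⇒ n ≥ 43.7321, so the smallest n is 44.

44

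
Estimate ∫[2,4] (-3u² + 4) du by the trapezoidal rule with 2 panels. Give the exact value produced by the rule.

h = (4 − 2)/2 = 1.
Nodes u₀,…,u₂ = 2, 3, 4.
f(u) = -3u² + 4: f₀=-8, f₁=-23, f₂=-44.
(h/2)·[f₀ + 2f₁ + f₂] = 0.5·(-98) = -49.

-49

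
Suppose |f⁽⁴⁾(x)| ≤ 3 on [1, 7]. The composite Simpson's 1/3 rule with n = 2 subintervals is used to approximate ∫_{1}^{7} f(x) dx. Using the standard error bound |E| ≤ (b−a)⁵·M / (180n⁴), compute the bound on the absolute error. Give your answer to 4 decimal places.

8.1000

|E| ≤ (6)⁵·3 / (180·2⁴) = 23328/2880 = 8.1000.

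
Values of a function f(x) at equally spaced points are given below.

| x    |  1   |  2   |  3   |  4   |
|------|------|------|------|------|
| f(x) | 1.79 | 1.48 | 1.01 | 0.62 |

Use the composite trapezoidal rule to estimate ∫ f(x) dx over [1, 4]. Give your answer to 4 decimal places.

h = 1, n = 3.
(h/2)·[y₀ + 2y₁ + 2y₂ + y₃] = 0.5·(7.39) = 3.6950.

3.6950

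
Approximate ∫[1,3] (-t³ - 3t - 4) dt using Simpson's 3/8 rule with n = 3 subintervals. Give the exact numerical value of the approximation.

-40

h = (3 − 1)/3 = 0.666667.
Nodes t₀,…,t₃ = 1, 1.666667, 2.333333, 3.
f(t) = -t³ - 3t - 4: f₀=-8, f₁=-13.629630, f₂=-23.703704, f₃=-40.
(3h/8)·[f₀ + 3f₁ + 3f₂ + f₃] = 0.25·(-160) = -40.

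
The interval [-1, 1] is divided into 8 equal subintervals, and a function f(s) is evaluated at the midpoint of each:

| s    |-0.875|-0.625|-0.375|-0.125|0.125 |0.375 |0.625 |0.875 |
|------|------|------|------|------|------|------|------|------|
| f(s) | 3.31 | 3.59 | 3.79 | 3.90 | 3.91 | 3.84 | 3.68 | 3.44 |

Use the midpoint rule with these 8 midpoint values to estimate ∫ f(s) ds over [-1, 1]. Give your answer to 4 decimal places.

7.3650

h = 0.25, n = 8.
h·[y(m₁) + y(m₂) + y(m₃) + y(m₄) + y(m₅) + y(m₆) + y(m₇) + y(m₈)] = 0.25·(29.46) = 7.3650.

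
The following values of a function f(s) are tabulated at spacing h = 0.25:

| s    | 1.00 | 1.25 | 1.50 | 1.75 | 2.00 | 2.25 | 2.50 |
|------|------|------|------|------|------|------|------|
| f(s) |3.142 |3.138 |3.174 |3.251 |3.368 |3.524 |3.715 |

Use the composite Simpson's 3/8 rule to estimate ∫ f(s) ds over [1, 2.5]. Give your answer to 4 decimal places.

4.9660

h = 0.25, n = 6.
(3h/8)·[y₀ + 3y₁ + 3y₂ + 2y₃ + 3y₄ + 3y₅ + y₆] = 0.09375·(52.971) = 4.9660.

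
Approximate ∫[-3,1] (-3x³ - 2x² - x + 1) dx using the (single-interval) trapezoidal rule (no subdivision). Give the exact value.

T = (b−a)/2 · [f(-3) + f(1)] = 2·[67 + (-5)] = 124.

124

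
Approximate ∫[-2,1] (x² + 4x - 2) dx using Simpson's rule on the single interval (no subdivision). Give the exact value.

S = (b−a)/6 · [f(-2) + 4f(-0.5) + f(1)] = 0.5·[(-6) + 4·(-3.75) + 3] = -9.

-9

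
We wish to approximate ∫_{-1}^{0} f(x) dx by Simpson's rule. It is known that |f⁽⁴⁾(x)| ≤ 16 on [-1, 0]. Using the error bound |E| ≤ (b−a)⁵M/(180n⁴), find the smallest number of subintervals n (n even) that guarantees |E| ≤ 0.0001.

Need 16/(180n⁴) ≤ 0.0001.
n⁴ ≥ 16/(180·0.0001) = 888.889 ⇒ n ≥ 5.4602, so the smallest even n is 6. (n must be even for Simpson's rule.)

6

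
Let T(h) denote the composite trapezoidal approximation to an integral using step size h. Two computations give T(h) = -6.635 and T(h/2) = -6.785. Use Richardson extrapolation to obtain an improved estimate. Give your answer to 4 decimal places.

R = (4·T(h/2) − T(h)) / 3 = (4·(-6.785) − (-6.635))/3 = (-20.505)/3 = -6.8350.

-6.8350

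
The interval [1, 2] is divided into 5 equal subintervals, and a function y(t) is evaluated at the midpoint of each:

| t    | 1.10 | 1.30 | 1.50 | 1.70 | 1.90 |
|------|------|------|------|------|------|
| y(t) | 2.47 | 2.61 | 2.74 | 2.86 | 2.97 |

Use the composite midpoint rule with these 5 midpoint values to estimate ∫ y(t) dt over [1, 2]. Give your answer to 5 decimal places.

h = 0.2, n = 5.
h·[y(m₁) + y(m₂) + y(m₃) + y(m₄) + y(m₅)] = 0.2·(13.65) = 2.73000.

2.73000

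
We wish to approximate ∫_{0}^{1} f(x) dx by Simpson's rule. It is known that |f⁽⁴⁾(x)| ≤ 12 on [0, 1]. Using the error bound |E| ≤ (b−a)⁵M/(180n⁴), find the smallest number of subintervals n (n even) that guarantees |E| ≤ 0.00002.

8

Need 12/(180n⁴) ≤ 0.00002.
n⁴ ≥ 12/(180·0.00002) = 3333.33 ⇒ n ≥ 7.5984, so the smallest even n is 8. (n must be even for Simpson's rule.)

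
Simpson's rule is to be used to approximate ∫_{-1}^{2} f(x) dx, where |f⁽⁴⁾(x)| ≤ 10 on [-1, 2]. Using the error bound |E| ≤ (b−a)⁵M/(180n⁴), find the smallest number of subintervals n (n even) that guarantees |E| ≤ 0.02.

Need 2430/(180n⁴) ≤ 0.02.
n⁴ ≥ 2430/(180·0.02) = 675 ⇒ n ≥ 5.0971, so the smallest even n is 6. (n must be even for Simpson's rule.)

6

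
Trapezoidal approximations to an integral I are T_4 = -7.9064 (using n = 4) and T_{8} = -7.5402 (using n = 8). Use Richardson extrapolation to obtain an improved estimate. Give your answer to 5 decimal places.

-7.41813

R = (4·T_{8} − T_4) / 3 = (4·(-7.5402) − (-7.9064))/3 = (-22.2544)/3 = -7.41813.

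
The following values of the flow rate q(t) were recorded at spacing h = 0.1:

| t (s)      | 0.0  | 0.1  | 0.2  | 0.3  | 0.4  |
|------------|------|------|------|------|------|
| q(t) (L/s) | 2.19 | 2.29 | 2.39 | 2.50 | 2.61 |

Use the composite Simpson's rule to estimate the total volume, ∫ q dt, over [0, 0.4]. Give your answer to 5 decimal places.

0.95800

h = 0.1, n = 4.
(h/3)·[y₀ + 4y₁ + 2y₂ + 4y₃ + y₄] = 0.033333·(28.74) = 0.95800.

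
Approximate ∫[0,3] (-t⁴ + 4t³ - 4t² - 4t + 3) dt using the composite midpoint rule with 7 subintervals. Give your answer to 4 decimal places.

-12.4193

h = (3 − 0)/7 = 0.428571.
Midpoints m₁,…,m₇ = 0.214286, 0.642857, 1.071429, 1.5, 1.928571, 2.357143, 2.785714.
f(m₁)=1.996434, f(m₂)=-0.332596, f(m₃)=-2.275536, f(m₄)=-3.5625, f(m₅)=-4.733262, f(m₆)=-7.137261, f(m₇)=-12.933595.
h·[f(m₁) + f(m₂) + f(m₃) + f(m₄) + f(m₅) + f(m₆) + f(m₇)] = 0.428571·(-28.978316) = -12.4193.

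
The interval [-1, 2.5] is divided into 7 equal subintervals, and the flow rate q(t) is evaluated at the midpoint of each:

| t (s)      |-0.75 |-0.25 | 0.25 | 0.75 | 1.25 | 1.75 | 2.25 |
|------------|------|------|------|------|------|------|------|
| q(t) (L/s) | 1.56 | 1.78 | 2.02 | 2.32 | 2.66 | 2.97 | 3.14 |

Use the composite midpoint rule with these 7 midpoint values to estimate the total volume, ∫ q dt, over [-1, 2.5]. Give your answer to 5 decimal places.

8.22500

h = 0.5, n = 7.
h·[y(m₁) + y(m₂) + y(m₃) + y(m₄) + y(m₅) + y(m₆) + y(m₇)] = 0.5·(16.45) = 8.22500.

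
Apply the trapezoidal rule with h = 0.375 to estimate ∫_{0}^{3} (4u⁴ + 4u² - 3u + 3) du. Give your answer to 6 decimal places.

231.235840

h = (3 − 0)/8 = 0.375.
Nodes u₀,…,u₈ = 0, 0.375, 0.75, 1.125, 1.5, 1.875, 2.25, 2.625, 3.
f(u) = 4u⁴ + 4u² - 3u + 3: f₀=3, f₁=2.5166015625, f₂=4.265625, f₃=11.0947265625, f₄=27.75, f₅=60.8759765625, f₆=119.015625, f₇=212.6103515625, f₈=354.
(h/2)·[f₀ + 2f₁ + 2f₂ + 2f₃ + 2f₄ + 2f₅ + 2f₆ + 2f₇ + f₈] = 0.1875·(1233.2578125) = 231.235840.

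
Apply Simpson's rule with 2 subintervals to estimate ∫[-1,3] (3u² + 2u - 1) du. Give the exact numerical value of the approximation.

h = (3 − (-1))/2 = 2.
Nodes u₀,…,u₂ = -1, 1, 3.
f(u) = 3u² + 2u - 1: f₀=0, f₁=4, f₂=32.
(h/3)·[f₀ + 4f₁ + f₂] = 0.666667·(48) = 32.

32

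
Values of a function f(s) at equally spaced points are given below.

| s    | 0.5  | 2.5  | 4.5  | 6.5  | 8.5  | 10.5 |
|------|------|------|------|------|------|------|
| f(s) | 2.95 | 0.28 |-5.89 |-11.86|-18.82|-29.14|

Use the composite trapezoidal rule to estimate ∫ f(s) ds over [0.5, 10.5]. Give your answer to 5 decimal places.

-98.77000

h = 2, n = 5.
(h/2)·[y₀ + 2y₁ + 2y₂ + 2y₃ + 2y₄ + y₅] = 1·(-98.77) = -98.77000.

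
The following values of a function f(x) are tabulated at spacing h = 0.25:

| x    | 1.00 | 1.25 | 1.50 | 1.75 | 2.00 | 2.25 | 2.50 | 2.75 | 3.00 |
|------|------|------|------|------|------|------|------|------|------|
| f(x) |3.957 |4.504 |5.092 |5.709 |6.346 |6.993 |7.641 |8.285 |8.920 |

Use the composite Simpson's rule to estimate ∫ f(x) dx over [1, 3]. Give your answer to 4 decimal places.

12.7499

h = 0.25, n = 8.
(h/3)·[y₀ + 4y₁ + 2y₂ + 4y₃ + 2y₄ + 4y₅ + 2y₆ + 4y₇ + y₈] = 0.083333·(152.999) = 12.7499.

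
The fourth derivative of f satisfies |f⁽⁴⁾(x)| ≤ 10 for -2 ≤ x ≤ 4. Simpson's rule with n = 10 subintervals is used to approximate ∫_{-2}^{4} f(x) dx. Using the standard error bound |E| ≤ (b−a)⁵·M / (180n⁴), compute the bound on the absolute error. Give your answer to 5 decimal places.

|E| ≤ (6)⁵·10 / (180·10⁴) = 77760/1800000 = 0.04320.

0.04320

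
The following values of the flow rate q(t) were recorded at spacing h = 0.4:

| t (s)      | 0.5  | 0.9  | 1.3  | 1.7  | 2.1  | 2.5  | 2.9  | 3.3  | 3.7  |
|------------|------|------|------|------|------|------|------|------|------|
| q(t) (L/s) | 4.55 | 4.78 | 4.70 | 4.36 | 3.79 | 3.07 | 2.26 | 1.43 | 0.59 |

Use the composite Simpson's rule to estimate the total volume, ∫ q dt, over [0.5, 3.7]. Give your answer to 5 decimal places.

h = 0.4, n = 8.
(h/3)·[y₀ + 4y₁ + 2y₂ + 4y₃ + 2y₄ + 4y₅ + 2y₆ + 4y₇ + y₈] = 0.133333·(81.20) = 10.82667.

10.82667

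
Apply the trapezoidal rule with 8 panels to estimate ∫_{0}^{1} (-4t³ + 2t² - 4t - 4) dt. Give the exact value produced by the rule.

-6.34375

h = (1 − 0)/8 = 0.125.
Nodes t₀,…,t₈ = 0, 0.125, 0.25, 0.375, 0.5, 0.625, 0.75, 0.875, 1.
f(t) = -4t³ + 2t² - 4t - 4: f₀=-4, f₁=-4.4765625, f₂=-4.9375, f₃=-5.4296875, f₄=-6, f₅=-6.6953125, f₆=-7.5625, f₇=-8.6484375, f₈=-10.
(h/2)·[f₀ + 2f₁ + 2f₂ + 2f₃ + 2f₄ + 2f₅ + 2f₆ + 2f₇ + f₈] = 0.0625·(-101.5) = -6.34375.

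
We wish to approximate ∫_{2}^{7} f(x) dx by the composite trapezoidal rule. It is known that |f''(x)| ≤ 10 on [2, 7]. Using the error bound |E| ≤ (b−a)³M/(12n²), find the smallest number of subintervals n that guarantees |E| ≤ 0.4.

17

Need 1250/(12n²) ≤ 0.4.
n² ≥ 1250/(12·0.4) = 260.417 ⇒ n ≥ 16.1374, so the smallest n is 17.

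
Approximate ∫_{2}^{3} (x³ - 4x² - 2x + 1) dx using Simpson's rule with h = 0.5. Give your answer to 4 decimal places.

h = (3 − 2)/2 = 0.5.
Nodes x₀,…,x₂ = 2, 2.5, 3.
f(x) = x³ - 4x² - 2x + 1: f₀=-11, f₁=-13.375, f₂=-14.
(h/3)·[f₀ + 4f₁ + f₂] = 0.166667·(-78.5) = -13.0833.

-13.0833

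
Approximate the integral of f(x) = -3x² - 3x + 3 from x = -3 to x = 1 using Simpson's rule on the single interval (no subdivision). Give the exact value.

S = (b−a)/6 · [f(-3) + 4f(-1) + f(1)] = 0.666667·[(-15) + 4·3 + (-3)] = -4.

-4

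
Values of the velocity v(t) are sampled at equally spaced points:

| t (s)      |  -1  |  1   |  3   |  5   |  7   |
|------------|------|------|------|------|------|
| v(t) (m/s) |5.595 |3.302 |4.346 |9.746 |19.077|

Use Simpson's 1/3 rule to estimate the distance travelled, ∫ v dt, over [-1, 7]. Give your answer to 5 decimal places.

57.03733

h = 2, n = 4.
(h/3)·[y₀ + 4y₁ + 2y₂ + 4y₃ + y₄] = 0.666667·(85.556) = 57.03733.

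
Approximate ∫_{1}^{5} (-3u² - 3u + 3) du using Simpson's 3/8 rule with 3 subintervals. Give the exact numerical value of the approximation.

h = (5 − 1)/3 = 1.333333.
Nodes u₀,…,u₃ = 1, 2.333333, 3.666667, 5.
f(u) = -3u² - 3u + 3: f₀=-3, f₁=-20.333333, f₂=-48.333333, f₃=-87.
(3h/8)·[f₀ + 3f₁ + 3f₂ + f₃] = 0.5·(-296) = -148.

-148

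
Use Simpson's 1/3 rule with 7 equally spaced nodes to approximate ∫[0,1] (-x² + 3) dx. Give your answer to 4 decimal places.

2.6667

h = (1 − 0)/6 = 0.166667.
Nodes x₀,…,x₆ = 0, 0.166667, 0.333333, 0.5, 0.666667, 0.833333, 1.
f(x) = -x² + 3: f₀=3, f₁=2.972222, f₂=2.888889, f₃=2.75, f₄=2.555556, f₅=2.305556, f₆=2.
(h/3)·[f₀ + 4f₁ + 2f₂ + 4f₃ + 2f₄ + 4f₅ + f₆] = 0.055556·(48) = 2.6667.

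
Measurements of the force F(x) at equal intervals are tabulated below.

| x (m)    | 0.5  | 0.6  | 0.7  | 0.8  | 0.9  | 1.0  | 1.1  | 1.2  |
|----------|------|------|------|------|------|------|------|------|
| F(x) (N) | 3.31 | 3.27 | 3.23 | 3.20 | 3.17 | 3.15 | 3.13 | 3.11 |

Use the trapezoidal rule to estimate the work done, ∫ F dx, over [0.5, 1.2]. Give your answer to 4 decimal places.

2.2360

h = 0.1, n = 7.
(h/2)·[y₀ + 2y₁ + 2y₂ + 2y₃ + 2y₄ + 2y₅ + 2y₆ + y₇] = 0.05·(44.72) = 2.2360.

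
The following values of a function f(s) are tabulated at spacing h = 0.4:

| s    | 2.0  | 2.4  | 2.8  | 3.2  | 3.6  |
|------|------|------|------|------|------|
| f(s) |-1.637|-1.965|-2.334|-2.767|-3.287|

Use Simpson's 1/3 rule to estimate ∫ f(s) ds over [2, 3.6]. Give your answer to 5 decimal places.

h = 0.4, n = 4.
(h/3)·[y₀ + 4y₁ + 2y₂ + 4y₃ + y₄] = 0.133333·(-28.520) = -3.80267.

-3.80267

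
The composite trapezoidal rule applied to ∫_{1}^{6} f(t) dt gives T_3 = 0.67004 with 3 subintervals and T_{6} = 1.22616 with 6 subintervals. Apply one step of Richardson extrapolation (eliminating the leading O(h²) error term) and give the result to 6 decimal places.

1.411533

R = (4·T_{6} − T_3) / 3 = (4·1.22616 − 0.67004)/3 = (4.23460)/3 = 1.411533.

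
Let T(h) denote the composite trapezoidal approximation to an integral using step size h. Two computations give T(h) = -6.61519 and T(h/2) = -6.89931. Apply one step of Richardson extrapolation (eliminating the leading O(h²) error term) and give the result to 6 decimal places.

-6.994017

R = (4·T(h/2) − T(h)) / 3 = (4·(-6.89931) − (-6.61519))/3 = (-20.98205)/3 = -6.994017.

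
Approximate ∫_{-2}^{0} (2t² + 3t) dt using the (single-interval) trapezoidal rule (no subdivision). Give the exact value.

2

T = (b−a)/2 · [f(-2) + f(0)] = 1·[2 + 0] = 2.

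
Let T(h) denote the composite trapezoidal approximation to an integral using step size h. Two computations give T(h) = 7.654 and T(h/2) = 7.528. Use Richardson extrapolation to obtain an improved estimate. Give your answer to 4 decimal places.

7.4860

R = (4·T(h/2) − T(h)) / 3 = (4·7.528 − 7.654)/3 = (22.458)/3 = 7.4860.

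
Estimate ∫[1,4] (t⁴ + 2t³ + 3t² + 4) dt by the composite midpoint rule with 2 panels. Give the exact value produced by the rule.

h = (4 − 1)/2 = 1.5.
Midpoints m₁,…,m₂ = 1.75, 3.25.
f(m₁)=33.28515625, f(m₂)=215.91015625.
h·[f(m₁) + f(m₂)] = 1.5·(249.1953125) = 373.79296875.

373.79296875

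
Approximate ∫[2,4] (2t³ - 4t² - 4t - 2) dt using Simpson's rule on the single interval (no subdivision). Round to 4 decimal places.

S = (b−a)/6 · [f(2) + 4f(3) + f(4)] = 0.333333·[(-10) + 4·4 + 46] = 17.3333.

17.3333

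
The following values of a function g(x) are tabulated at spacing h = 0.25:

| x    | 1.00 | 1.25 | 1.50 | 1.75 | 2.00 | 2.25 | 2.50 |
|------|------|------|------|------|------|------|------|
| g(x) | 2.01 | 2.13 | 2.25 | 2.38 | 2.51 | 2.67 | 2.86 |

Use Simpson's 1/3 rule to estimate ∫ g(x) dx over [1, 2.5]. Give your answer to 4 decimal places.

3.5925

h = 0.25, n = 6.
(h/3)·[y₀ + 4y₁ + 2y₂ + 4y₃ + 2y₄ + 4y₅ + y₆] = 0.083333·(43.11) = 3.5925.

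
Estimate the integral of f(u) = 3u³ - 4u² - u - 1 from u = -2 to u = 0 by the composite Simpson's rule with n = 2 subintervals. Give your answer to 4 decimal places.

h = (0 − (-2))/2 = 1.
Nodes u₀,…,u₂ = -2, -1, 0.
f(u) = 3u³ - 4u² - u - 1: f₀=-39, f₁=-7, f₂=-1.
(h/3)·[f₀ + 4f₁ + f₂] = 0.333333·(-68) = -22.6667.

-22.6667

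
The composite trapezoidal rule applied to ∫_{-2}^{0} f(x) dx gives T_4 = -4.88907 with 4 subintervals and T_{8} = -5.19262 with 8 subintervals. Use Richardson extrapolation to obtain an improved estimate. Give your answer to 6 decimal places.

-5.293803

R = (4·T_{8} − T_4) / 3 = (4·(-5.19262) − (-4.88907))/3 = (-15.88141)/3 = -5.293803.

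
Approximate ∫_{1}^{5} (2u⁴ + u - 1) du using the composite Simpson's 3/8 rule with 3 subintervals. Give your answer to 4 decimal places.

1265.1852

h = (5 − 1)/3 = 1.333333.
Nodes u₀,…,u₃ = 1, 2.333333, 3.666667, 5.
f(u) = 2u⁴ + u - 1: f₀=2, f₁=60.617284, f₂=364.172840, f₃=1254.
(3h/8)·[f₀ + 3f₁ + 3f₂ + f₃] = 0.5·(2530.370370) = 1265.1852.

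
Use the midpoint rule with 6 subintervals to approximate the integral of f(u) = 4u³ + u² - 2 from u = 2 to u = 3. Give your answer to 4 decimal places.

69.2616

h = (3 − 2)/6 = 0.166667.
Midpoints m₁,…,m₆ = 2.083333, 2.25, 2.416667, 2.583333, 2.75, 2.916667.
f(m₁)=38.509259, f(m₂)=48.625, f(m₃)=60.296296, f(m₄)=73.634259, f(m₅)=88.75, f(m₆)=105.754630.
h·[f(m₁) + f(m₂) + f(m₃) + f(m₄) + f(m₅) + f(m₆)] = 0.166667·(415.569444) = 69.2616.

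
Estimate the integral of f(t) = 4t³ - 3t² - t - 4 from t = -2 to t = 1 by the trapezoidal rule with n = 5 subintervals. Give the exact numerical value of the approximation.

-36.12

h = (1 − (-2))/5 = 0.6.
Nodes t₀,…,t₅ = -2, -1.4, -0.8, -0.2, 0.4, 1.
f(t) = 4t³ - 3t² - t - 4: f₀=-46, f₁=-19.456, f₂=-7.168, f₃=-3.952, f₄=-4.624, f₅=-4.
(h/2)·[f₀ + 2f₁ + 2f₂ + 2f₃ + 2f₄ + f₅] = 0.3·(-120.4) = -36.12.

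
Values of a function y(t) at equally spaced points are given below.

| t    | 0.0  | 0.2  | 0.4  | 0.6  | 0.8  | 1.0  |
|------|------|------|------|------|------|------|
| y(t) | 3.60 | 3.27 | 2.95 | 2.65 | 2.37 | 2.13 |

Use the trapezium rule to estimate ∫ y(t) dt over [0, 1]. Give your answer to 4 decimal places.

2.8210

h = 0.2, n = 5.
(h/2)·[y₀ + 2y₁ + 2y₂ + 2y₃ + 2y₄ + y₅] = 0.1·(28.21) = 2.8210.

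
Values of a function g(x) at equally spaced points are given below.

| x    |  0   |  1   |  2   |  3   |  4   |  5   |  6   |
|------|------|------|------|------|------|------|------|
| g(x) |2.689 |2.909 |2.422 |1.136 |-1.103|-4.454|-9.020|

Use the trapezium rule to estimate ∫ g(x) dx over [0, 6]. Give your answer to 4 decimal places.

h = 1, n = 6.
(h/2)·[y₀ + 2y₁ + 2y₂ + 2y₃ + 2y₄ + 2y₅ + y₆] = 0.5·(-4.511) = -2.2555.

-2.2555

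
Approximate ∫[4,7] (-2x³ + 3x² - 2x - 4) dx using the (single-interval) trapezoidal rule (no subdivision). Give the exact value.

-973.5

T = (b−a)/2 · [f(4) + f(7)] = 1.5·[(-92) + (-557)] = -973.5.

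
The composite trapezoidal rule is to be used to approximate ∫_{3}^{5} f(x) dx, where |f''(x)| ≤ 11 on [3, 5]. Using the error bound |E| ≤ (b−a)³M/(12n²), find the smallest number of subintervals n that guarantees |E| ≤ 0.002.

61

Need 88/(12n²) ≤ 0.002.
n² ≥ 88/(12·0.002) = 3666.67 ⇒ n ≥ 60.5530, so the smallest n is 61.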